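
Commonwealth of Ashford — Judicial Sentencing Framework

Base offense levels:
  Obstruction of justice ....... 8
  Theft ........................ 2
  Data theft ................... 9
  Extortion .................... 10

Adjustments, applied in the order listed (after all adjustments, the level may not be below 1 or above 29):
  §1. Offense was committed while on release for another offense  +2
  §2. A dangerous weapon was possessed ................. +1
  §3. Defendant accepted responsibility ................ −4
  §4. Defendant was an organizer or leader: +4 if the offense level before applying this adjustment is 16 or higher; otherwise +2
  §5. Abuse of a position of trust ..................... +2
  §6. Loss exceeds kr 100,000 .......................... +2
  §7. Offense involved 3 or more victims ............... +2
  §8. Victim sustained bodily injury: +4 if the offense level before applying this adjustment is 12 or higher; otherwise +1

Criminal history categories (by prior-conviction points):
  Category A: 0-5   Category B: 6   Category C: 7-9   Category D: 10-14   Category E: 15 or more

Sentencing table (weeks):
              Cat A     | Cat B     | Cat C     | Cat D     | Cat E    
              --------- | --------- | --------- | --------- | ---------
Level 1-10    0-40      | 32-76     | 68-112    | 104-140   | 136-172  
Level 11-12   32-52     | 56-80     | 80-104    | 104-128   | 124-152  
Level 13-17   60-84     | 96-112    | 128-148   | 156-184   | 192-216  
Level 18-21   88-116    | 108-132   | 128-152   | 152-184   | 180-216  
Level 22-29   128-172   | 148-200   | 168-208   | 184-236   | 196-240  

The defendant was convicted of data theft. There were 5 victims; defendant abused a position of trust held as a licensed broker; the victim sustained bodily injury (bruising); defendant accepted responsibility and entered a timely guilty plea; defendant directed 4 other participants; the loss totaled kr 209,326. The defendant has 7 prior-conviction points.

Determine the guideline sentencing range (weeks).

128-148 weeks

Base offense level for data theft: 9.
§1 does not apply.
§2 does not apply.
§3 applies: 9 − 4 = 5.
§4 applies (level before this adjustment is 5 < 16, so +2): 5 + 2 = 7.
§5 applies: 7 + 2 = 9.
§6 applies: 9 + 2 = 11.
§7 applies: 11 + 2 = 13.
§8 applies (level before this adjustment is 13 ≥ 12, so +4): 13 + 4 = 17.
Final offense level: 17.
Criminal history: 7 prior points → Category C (7-9).
Level 17 falls in the 13-17 band.
Grid: Level 13-17 × Category C = 128-148 weeks.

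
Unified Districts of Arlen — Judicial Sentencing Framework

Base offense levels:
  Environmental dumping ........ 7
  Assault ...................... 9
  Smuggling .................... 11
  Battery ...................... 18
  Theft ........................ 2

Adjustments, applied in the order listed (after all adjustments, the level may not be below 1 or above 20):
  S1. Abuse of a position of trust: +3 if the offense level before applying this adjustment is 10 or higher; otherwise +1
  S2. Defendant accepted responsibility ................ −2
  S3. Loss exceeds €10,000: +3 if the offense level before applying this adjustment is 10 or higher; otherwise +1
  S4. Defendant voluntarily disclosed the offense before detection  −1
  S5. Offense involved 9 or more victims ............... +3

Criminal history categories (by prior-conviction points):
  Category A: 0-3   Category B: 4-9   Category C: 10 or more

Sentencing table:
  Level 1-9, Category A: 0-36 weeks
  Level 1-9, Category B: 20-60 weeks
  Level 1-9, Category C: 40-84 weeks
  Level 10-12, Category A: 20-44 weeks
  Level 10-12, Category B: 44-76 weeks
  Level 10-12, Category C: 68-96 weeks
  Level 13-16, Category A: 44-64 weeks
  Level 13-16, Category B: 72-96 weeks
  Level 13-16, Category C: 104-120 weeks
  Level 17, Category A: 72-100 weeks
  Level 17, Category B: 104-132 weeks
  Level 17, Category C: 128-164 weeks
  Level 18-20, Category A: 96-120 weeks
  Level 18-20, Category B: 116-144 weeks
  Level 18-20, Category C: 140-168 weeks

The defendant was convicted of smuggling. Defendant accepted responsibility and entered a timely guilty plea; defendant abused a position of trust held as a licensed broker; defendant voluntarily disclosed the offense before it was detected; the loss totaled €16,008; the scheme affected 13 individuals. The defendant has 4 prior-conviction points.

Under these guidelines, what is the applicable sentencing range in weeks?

Base offense level for smuggling: 11.
S1 applies (level before this adjustment is 11 ≥ 10, so +3): 11 + 3 = 14.
S2 applies: 14 − 2 = 12.
S3 applies (level before this adjustment is 12 ≥ 10, so +3): 12 + 3 = 15.
S4 applies: 15 − 1 = 14.
S5 applies: 14 + 3 = 17.
Final offense level: 17.
Criminal history: 4 prior points → Category B (4-9).
Level 17 falls in the 17 band.
Grid: Level 17 × Category B = 104-132 weeks.

104-132 weeks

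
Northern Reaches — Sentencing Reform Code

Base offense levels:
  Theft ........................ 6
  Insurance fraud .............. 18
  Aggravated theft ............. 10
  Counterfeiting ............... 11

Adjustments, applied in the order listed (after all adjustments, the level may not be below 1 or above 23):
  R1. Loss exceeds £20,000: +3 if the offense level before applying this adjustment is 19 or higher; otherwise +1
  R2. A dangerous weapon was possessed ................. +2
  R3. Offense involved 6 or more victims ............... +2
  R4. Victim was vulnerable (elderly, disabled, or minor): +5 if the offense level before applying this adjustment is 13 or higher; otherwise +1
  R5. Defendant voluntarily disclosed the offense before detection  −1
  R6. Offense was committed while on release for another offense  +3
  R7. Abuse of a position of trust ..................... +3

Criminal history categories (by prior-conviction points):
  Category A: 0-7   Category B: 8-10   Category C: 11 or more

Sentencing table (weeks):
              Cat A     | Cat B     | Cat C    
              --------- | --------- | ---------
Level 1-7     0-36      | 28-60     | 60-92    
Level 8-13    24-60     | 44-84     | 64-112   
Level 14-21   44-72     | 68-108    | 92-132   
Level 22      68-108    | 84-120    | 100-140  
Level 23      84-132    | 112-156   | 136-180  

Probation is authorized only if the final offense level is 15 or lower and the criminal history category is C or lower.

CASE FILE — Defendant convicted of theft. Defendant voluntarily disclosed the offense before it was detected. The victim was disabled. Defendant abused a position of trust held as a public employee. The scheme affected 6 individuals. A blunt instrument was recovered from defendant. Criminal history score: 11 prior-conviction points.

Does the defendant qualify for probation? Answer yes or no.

Base offense level for theft: 6.
R2 applies: 6 + 2 = 8.
R3 applies: 8 + 2 = 10.
R4 applies (level before this adjustment is 10 < 13, so +1): 10 + 1 = 11.
R5 applies: 11 − 1 = 10.
R6 does not apply.
R7 applies: 10 + 3 = 13.
Final offense level: 13.
Criminal history: 11 prior points → Category C (11+).
Level 13 falls in the 8-13 band.
Grid: Level 8-13 × Category C = 64-112 weeks.
Probation check: level 13 ≤ 15 and category C ≤ C → eligible.

Yes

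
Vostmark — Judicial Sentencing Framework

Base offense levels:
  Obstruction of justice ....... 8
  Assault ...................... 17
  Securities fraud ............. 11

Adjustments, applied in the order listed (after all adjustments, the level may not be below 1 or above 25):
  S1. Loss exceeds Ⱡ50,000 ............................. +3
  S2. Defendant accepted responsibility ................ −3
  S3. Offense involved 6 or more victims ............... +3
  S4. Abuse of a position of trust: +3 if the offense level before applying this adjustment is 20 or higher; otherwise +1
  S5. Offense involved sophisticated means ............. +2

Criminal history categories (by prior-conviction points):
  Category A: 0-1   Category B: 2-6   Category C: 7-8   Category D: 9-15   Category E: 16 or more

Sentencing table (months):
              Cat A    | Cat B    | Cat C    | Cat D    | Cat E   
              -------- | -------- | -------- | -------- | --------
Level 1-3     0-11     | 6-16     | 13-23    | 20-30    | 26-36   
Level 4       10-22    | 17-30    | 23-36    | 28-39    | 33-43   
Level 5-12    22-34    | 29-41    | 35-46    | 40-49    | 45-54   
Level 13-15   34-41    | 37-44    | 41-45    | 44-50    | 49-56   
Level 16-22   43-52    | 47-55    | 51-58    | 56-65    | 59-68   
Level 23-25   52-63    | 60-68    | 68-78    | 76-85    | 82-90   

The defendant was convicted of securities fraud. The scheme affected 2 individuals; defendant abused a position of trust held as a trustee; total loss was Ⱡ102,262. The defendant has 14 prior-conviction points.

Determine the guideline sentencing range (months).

44-50 months

Base offense level for securities fraud: 11.
S1 applies: 11 + 3 = 14.
S2 does not apply.
S4 applies (level before this adjustment is 14 < 20, so +1): 14 + 1 = 15.
S5 does not apply.
Final offense level: 15.
Criminal history: 14 prior points → Category D (9-15).
Level 15 falls in the 13-15 band.
Grid: Level 13-15 × Category D = 44-50 months.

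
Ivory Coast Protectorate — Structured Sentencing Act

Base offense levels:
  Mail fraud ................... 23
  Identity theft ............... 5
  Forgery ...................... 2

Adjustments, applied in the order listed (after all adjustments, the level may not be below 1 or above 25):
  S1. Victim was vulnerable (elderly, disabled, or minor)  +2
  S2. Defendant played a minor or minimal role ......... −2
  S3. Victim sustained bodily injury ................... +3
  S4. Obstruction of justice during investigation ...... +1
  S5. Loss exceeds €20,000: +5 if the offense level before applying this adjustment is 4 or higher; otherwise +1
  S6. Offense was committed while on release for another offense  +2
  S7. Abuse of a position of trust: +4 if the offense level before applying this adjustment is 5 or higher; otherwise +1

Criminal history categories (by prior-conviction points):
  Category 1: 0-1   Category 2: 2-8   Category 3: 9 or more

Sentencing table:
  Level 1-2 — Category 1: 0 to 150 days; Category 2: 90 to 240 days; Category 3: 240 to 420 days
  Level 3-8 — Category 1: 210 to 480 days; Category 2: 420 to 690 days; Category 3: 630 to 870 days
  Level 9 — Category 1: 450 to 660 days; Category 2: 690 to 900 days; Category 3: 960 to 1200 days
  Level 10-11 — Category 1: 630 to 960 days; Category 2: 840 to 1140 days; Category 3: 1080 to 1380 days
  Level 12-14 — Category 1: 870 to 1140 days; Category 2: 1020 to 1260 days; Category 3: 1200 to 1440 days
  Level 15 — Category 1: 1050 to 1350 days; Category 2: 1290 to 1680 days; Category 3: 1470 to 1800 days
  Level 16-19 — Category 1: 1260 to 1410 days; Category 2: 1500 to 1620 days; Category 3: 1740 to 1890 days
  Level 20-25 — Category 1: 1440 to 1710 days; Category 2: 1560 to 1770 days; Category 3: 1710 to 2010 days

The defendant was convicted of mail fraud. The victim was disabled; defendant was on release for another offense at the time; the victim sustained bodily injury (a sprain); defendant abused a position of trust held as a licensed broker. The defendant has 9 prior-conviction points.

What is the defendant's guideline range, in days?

1710-2010 days

Base offense level for mail fraud: 23.
S1 applies: 23 + 2 = 25.
S2 does not apply.
S3 applies: 25 + 3 = 28.
S6 applies: 28 + 2 = 30.
S7 applies (level before this adjustment is 30 ≥ 5, so +4): 30 + 4 = 34.
Level 34 exceeds the maximum of 25; capped at 25.
Final offense level: 25.
Criminal history: 9 prior points → Category 3 (9+).
Level 25 falls in the 20-25 band.
Grid: Level 20-25 × Category 3 = 1710-2010 days.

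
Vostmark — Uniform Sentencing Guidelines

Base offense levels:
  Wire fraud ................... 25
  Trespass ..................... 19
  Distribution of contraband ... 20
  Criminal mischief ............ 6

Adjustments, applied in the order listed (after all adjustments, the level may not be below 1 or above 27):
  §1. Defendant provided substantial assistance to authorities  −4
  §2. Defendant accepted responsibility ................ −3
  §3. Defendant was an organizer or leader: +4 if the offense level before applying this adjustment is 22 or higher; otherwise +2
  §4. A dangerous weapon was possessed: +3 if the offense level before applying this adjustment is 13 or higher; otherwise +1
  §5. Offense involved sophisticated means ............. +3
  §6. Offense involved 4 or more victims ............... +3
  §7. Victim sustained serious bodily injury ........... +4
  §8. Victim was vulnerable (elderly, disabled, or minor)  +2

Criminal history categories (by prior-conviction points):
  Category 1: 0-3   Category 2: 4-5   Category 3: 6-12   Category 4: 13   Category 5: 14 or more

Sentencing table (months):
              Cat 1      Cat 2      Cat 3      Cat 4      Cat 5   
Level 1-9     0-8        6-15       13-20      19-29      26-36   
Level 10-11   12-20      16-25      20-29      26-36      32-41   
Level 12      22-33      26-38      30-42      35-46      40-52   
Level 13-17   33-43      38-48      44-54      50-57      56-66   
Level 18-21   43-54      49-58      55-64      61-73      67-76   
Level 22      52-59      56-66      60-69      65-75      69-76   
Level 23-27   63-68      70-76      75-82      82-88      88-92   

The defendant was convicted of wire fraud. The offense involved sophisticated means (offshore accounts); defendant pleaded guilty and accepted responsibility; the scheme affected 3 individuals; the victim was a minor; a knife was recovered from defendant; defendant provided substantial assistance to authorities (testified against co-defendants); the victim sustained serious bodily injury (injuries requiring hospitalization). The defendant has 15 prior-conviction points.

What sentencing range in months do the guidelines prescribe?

Base offense level for wire fraud: 25.
§1 applies: 25 − 4 = 21.
§2 applies: 21 − 3 = 18.
§4 applies (level before this adjustment is 18 ≥ 13, so +3): 18 + 3 = 21.
§5 applies: 21 + 3 = 24.
§6 does not apply.
§7 applies: 24 + 4 = 28.
§8 applies: 28 + 2 = 30.
Level 30 exceeds the maximum of 27; capped at 27.
Final offense level: 27.
Criminal history: 15 prior points → Category 5 (14+).
Level 27 falls in the 23-27 band.
Grid: Level 23-27 × Category 5 = 88-92 months.

88-92 months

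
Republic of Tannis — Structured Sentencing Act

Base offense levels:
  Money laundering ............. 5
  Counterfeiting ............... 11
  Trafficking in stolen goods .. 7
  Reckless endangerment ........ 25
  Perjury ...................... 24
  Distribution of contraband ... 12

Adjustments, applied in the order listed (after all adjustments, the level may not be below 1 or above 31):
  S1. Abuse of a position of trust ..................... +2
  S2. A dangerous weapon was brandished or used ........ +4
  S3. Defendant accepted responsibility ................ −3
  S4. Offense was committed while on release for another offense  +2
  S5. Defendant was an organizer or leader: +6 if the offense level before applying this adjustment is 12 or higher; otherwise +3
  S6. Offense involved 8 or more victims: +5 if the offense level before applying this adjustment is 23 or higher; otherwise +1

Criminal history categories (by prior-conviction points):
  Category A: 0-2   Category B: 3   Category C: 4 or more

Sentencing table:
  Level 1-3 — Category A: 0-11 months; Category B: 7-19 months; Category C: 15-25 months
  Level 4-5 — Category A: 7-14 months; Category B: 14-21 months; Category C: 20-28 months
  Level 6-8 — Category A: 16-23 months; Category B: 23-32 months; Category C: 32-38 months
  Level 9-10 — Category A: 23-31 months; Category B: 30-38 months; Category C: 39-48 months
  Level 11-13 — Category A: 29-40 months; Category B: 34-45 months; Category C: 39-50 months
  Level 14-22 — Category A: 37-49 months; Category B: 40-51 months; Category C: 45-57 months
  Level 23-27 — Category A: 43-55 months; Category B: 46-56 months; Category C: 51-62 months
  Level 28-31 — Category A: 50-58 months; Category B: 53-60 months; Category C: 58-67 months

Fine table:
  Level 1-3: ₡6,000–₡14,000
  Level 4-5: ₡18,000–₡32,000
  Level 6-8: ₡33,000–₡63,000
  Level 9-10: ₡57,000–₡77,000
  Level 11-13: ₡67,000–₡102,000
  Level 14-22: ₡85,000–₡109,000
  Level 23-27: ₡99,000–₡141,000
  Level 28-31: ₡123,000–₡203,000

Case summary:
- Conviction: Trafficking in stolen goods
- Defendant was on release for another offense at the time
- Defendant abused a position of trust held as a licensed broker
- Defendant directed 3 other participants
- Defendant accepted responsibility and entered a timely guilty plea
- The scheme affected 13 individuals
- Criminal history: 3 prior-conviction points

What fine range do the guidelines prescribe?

₡67,000–₡102,000

Base offense level for trafficking in stolen goods: 7.
S1 applies: 7 + 2 = 9.
S2 does not apply.
S3 applies: 9 − 3 = 6.
S4 applies: 6 + 2 = 8.
S5 applies (level before this adjustment is 8 < 12, so +3): 8 + 3 = 11.
S6 applies (level before this adjustment is 11 < 23, so +1): 11 + 1 = 12.
Final offense level: 12.
Level 12 falls in the 11-13 band.
Fine table: Level 11-13 → ₡67,000–₡102,000.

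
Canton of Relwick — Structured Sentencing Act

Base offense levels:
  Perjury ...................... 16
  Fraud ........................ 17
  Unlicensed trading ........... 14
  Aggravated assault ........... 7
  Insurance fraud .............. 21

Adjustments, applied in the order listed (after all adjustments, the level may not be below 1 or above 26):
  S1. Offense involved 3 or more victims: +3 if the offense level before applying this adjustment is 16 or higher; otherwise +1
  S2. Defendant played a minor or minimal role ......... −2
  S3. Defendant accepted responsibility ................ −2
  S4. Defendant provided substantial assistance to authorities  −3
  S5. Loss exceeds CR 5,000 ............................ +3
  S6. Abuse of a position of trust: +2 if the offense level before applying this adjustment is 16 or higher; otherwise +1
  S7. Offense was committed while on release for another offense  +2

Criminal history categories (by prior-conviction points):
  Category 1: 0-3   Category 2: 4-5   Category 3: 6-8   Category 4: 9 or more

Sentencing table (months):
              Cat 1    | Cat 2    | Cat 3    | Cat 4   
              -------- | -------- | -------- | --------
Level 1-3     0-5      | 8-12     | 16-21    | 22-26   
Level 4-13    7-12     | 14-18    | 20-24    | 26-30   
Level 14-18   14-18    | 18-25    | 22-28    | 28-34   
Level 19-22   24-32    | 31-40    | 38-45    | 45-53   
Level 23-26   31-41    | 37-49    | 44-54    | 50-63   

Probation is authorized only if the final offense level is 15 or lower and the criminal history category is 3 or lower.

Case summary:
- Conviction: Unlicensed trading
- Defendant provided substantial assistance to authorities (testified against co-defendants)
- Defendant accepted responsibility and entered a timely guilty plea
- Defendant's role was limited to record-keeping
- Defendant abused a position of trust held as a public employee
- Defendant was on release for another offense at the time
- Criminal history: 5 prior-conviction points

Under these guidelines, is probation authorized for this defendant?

Base offense level for unlicensed trading: 14.
S2 applies: 14 − 2 = 12.
S3 applies: 12 − 2 = 10.
S4 applies: 10 − 3 = 7.
S6 applies (level before this adjustment is 7 < 16, so +1): 7 + 1 = 8.
S7 applies: 8 + 2 = 10.
Final offense level: 10.
Criminal history: 5 prior points → Category 2 (4-5).
Level 10 falls in the 4-13 band.
Grid: Level 4-13 × Category 2 = 14-18 months.
Probation check: level 10 ≤ 15 and category 2 ≤ 3 → eligible.

Yes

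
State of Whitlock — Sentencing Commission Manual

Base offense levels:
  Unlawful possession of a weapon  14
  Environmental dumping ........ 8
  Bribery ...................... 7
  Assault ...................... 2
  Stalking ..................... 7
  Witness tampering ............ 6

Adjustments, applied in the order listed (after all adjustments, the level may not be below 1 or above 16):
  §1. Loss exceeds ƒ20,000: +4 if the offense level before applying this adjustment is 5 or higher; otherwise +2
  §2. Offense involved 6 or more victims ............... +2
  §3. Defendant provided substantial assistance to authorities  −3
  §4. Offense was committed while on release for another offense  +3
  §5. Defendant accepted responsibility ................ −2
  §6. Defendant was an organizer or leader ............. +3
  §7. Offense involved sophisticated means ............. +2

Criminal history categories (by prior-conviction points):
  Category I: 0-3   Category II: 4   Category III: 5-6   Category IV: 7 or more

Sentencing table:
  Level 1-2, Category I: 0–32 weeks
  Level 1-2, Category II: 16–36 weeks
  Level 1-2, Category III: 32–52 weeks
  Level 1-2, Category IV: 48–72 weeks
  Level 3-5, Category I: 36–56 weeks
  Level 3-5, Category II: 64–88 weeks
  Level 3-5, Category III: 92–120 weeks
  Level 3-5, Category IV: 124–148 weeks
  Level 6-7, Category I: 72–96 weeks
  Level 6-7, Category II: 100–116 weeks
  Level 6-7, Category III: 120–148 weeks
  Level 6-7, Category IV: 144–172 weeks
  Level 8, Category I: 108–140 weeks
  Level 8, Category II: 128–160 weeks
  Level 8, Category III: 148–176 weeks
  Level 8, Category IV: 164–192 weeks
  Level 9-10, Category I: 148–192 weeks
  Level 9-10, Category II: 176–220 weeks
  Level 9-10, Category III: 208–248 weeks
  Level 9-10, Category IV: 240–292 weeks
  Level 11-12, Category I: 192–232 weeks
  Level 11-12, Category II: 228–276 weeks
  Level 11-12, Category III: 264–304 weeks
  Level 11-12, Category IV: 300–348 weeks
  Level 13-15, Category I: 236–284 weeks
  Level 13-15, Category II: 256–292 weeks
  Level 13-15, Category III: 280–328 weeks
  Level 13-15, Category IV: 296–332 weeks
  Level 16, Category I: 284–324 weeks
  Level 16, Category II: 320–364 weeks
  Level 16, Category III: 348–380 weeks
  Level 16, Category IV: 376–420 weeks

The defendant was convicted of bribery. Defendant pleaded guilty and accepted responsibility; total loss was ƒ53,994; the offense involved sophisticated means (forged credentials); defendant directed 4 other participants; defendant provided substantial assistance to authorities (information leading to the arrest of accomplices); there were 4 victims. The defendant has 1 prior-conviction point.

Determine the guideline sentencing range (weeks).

192-232 weeks

Base offense level for bribery: 7.
§1 applies (level before this adjustment is 7 ≥ 5, so +4): 7 + 4 = 11.
§3 applies: 11 − 3 = 8.
§5 applies: 8 − 2 = 6.
§6 applies: 6 + 3 = 9.
§7 applies: 9 + 2 = 11.
Final offense level: 11.
Criminal history: 1 prior point → Category I (0-3).
Level 11 falls in the 11-12 band.
Grid: Level 11-12 × Category I = 192-232 weeks.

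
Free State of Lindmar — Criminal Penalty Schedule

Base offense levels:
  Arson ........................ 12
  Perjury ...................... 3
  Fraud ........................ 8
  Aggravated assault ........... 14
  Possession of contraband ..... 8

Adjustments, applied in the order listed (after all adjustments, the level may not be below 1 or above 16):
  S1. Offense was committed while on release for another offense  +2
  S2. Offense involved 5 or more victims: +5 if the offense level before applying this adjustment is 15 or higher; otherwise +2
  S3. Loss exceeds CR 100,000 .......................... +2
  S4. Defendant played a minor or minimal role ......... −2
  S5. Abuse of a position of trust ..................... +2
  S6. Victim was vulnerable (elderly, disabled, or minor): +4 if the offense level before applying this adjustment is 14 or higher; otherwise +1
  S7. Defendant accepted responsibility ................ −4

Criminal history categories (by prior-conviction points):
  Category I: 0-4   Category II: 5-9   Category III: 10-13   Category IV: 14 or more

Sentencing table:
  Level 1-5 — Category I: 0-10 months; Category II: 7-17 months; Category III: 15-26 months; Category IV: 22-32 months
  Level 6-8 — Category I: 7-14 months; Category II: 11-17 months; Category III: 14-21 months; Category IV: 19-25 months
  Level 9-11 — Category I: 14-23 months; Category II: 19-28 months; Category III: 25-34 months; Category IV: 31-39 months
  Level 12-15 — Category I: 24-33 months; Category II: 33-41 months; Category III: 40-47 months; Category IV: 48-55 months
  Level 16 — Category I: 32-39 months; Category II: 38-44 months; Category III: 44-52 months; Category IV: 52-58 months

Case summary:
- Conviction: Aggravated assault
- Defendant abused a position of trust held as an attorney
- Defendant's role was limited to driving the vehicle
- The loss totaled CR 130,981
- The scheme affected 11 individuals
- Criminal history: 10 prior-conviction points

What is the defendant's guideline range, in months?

Base offense level for aggravated assault: 14.
S2 applies (level before this adjustment is 14 < 15, so +2): 14 + 2 = 16.
S3 applies: 16 + 2 = 18.
S4 applies: 18 − 2 = 16.
S5 applies: 16 + 2 = 18.
Level 18 exceeds the maximum of 16; capped at 16.
Final offense level: 16.
Criminal history: 10 prior points → Category III (10-13).
Level 16 falls in the 16 band.
Grid: Level 16 × Category III = 44-52 months.

44-52 months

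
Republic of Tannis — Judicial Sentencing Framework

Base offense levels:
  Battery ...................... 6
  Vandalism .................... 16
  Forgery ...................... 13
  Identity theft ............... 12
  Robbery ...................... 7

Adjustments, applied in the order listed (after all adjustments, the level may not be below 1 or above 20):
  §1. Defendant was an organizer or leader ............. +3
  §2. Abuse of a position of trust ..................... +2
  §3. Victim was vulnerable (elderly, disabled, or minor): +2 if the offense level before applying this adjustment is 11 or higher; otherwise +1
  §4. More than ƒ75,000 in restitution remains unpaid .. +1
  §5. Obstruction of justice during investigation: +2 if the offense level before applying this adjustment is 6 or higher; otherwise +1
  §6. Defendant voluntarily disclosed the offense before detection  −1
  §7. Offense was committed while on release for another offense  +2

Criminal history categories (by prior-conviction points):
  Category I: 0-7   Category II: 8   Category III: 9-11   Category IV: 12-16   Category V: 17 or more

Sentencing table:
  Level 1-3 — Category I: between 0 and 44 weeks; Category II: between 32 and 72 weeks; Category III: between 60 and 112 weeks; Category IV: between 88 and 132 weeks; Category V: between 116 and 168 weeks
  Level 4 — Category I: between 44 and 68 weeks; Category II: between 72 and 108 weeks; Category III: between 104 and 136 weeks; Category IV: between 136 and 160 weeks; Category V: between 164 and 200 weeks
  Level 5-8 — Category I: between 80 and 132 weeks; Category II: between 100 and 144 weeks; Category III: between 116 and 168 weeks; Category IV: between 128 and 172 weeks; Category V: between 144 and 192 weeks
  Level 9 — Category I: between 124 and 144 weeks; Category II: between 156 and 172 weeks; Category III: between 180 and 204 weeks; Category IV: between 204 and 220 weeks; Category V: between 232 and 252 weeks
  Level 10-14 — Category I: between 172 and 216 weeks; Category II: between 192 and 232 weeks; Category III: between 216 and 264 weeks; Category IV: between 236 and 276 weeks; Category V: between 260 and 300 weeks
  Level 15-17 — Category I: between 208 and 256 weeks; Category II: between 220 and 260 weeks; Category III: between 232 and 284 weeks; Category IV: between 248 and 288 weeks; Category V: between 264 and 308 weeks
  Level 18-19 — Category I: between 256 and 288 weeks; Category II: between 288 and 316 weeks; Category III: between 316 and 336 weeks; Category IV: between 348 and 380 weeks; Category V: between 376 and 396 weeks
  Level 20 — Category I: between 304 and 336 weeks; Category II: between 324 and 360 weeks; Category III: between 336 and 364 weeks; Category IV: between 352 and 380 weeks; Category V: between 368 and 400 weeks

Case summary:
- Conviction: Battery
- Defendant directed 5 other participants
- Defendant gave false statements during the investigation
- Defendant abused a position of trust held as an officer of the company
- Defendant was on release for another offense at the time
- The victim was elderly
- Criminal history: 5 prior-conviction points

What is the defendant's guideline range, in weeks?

Base offense level for battery: 6.
§1 applies: 6 + 3 = 9.
§2 applies: 9 + 2 = 11.
§3 applies (level before this adjustment is 11 ≥ 11, so +2): 11 + 2 = 13.
§5 applies (level before this adjustment is 13 ≥ 6, so +2): 13 + 2 = 15.
§7 applies: 15 + 2 = 17.
Final offense level: 17.
Criminal history: 5 prior points → Category I (0-7).
Level 17 falls in the 15-17 band.
Grid: Level 15-17 × Category I = 208-256 weeks.

208-256 weeks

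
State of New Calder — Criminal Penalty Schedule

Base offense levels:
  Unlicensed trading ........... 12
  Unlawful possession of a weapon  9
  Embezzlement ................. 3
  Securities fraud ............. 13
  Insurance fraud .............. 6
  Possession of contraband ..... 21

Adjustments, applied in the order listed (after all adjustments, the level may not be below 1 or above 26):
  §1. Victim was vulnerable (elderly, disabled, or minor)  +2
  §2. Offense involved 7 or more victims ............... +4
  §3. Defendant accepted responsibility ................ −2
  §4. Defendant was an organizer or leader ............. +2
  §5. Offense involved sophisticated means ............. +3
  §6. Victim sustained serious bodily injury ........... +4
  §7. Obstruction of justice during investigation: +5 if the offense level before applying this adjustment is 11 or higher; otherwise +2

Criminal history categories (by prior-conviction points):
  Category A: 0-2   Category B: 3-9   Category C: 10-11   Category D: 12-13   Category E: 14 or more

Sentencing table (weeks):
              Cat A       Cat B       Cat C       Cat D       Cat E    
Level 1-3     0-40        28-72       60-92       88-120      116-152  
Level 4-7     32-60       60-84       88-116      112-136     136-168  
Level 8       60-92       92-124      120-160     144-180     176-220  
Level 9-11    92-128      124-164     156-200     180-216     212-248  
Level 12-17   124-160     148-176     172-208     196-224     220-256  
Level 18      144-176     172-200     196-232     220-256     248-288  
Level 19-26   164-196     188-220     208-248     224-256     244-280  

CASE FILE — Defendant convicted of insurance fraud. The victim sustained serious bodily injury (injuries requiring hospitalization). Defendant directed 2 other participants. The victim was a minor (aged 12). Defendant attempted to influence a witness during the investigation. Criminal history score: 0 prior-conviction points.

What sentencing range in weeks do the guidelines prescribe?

164-196 weeks

Base offense level for insurance fraud: 6.
§1 applies: 6 + 2 = 8.
§4 applies: 8 + 2 = 10.
§6 applies: 10 + 4 = 14.
§7 applies (level before this adjustment is 14 ≥ 11, so +5): 14 + 5 = 19.
Final offense level: 19.
Criminal history: 0 prior points → Category A (0-2).
Level 19 falls in the 19-26 band.
Grid: Level 19-26 × Category A = 164-196 weeks.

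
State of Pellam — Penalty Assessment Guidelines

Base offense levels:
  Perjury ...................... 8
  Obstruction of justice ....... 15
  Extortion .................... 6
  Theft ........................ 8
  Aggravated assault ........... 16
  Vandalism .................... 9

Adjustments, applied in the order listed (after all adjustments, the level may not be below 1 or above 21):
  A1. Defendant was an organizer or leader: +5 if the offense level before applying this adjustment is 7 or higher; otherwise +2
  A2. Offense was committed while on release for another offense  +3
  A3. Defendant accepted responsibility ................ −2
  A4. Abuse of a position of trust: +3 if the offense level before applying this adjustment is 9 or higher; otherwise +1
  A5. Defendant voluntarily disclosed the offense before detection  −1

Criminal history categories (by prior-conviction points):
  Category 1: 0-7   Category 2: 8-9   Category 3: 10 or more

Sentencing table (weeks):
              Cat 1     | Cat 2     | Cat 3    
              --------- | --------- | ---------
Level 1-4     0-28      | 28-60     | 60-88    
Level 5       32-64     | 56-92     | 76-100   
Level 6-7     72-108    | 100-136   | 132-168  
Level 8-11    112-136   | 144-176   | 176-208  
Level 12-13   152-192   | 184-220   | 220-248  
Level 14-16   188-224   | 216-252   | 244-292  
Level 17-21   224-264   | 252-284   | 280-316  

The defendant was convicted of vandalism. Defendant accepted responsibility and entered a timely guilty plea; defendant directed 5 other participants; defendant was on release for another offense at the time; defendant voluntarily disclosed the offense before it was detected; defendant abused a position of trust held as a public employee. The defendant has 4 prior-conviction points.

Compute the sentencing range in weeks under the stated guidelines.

224-264 weeks

Base offense level for vandalism: 9.
A1 applies (level before this adjustment is 9 ≥ 7, so +5): 9 + 5 = 14.
A2 applies: 14 + 3 = 17.
A3 applies: 17 − 2 = 15.
A4 applies (level before this adjustment is 15 ≥ 9, so +3): 15 + 3 = 18.
A5 applies: 18 − 1 = 17.
Final offense level: 17.
Criminal history: 4 prior points → Category 1 (0-7).
Level 17 falls in the 17-21 band.
Grid: Level 17-21 × Category 1 = 224-264 weeks.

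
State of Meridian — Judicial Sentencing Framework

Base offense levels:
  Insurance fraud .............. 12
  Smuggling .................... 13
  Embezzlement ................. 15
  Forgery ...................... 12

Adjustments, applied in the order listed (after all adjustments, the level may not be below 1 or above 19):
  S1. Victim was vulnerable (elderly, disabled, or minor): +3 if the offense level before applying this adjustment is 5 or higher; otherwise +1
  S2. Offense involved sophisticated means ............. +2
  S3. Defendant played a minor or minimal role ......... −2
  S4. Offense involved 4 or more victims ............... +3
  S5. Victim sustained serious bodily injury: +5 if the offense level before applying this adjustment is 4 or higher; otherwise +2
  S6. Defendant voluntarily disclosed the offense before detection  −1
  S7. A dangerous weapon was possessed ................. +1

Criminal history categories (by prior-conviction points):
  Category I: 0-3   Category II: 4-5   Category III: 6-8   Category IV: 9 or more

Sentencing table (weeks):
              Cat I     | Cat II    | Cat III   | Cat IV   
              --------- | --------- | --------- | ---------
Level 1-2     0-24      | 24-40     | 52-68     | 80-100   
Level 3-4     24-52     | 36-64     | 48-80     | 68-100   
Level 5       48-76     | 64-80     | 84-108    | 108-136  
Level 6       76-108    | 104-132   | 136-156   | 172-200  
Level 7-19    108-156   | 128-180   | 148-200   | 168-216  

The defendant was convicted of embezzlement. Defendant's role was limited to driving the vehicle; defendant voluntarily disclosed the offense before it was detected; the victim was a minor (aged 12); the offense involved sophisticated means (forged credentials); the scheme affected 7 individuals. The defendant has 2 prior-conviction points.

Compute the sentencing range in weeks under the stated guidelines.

108-156 weeks

Base offense level for embezzlement: 15.
S1 applies (level before this adjustment is 15 ≥ 5, so +3): 15 + 3 = 18.
S2 applies: 18 + 2 = 20.
S3 applies: 20 − 2 = 18.
S4 applies: 18 + 3 = 21.
S6 applies: 21 − 1 = 20.
Level 20 exceeds the maximum of 19; capped at 19.
Final offense level: 19.
Criminal history: 2 prior points → Category I (0-3).
Level 19 falls in the 7-19 band.
Grid: Level 7-19 × Category I = 108-156 weeks.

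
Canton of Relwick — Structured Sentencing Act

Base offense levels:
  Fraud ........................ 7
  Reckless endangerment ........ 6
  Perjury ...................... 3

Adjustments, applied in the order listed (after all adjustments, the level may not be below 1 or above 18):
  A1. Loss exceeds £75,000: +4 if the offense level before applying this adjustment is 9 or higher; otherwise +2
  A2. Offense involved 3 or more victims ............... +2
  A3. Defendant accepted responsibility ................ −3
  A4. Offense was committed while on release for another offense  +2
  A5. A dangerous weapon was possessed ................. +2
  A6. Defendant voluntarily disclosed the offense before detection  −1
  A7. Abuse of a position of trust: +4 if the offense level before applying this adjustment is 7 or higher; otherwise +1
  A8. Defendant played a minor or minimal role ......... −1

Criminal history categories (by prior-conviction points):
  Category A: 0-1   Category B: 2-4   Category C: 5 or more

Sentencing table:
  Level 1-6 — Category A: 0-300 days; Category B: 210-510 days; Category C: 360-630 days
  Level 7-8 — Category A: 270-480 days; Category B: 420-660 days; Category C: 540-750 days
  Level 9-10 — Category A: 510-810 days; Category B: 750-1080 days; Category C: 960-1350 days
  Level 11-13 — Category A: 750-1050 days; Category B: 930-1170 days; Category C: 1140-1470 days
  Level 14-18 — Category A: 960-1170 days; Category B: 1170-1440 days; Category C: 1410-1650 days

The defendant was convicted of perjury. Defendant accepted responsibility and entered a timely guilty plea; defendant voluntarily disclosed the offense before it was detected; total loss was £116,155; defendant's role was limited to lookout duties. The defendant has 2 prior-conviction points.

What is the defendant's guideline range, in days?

210-510 days

Base offense level for perjury: 3.
A1 applies (level before this adjustment is 3 < 9, so +2): 3 + 2 = 5.
A2 does not apply.
A3 applies: 5 − 3 = 2.
A4 does not apply.
A6 applies: 2 − 1 = 1.
A8 applies: 1 − 1 = 0.
Level 0 is below the minimum of 1; floored at 1.
Final offense level: 1.
Criminal history: 2 prior points → Category B (2-4).
Level 1 falls in the 1-6 band.
Grid: Level 1-6 × Category B = 210-510 days.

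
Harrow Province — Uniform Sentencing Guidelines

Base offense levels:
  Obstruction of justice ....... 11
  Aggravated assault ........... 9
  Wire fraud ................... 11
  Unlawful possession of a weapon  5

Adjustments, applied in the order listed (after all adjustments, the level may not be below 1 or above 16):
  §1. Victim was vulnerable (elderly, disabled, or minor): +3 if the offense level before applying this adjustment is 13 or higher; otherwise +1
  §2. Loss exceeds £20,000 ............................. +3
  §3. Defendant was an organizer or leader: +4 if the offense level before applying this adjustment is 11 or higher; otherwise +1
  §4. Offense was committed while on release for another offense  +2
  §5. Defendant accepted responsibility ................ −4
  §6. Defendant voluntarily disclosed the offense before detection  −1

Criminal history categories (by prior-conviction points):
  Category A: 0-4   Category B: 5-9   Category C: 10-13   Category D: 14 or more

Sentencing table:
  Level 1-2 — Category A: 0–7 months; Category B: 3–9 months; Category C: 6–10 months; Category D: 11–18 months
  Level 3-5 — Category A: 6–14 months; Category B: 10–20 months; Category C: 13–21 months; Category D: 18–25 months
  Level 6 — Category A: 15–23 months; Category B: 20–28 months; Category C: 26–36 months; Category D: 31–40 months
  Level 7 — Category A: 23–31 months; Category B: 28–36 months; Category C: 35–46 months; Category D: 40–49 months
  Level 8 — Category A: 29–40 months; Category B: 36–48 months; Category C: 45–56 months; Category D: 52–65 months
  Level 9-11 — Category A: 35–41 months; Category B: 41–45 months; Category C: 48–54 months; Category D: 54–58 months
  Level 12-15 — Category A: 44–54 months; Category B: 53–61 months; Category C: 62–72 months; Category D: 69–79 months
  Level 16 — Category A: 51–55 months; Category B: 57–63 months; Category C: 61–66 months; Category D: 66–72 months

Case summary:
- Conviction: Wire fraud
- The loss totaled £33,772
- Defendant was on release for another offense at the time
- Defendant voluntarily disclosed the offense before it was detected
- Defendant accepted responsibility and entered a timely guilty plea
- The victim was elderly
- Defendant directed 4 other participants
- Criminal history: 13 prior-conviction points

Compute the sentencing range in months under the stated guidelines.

Base offense level for wire fraud: 11.
§1 applies (level before this adjustment is 11 < 13, so +1): 11 + 1 = 12.
§2 applies: 12 + 3 = 15.
§3 applies (level before this adjustment is 15 ≥ 11, so +4): 15 + 4 = 19.
§4 applies: 19 + 2 = 21.
§5 applies: 21 − 4 = 17.
§6 applies: 17 − 1 = 16.
Final offense level: 16.
Criminal history: 13 prior points → Category C (10-13).
Level 16 falls in the 16 band.
Grid: Level 16 × Category C = 61-66 months.

61-66 months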